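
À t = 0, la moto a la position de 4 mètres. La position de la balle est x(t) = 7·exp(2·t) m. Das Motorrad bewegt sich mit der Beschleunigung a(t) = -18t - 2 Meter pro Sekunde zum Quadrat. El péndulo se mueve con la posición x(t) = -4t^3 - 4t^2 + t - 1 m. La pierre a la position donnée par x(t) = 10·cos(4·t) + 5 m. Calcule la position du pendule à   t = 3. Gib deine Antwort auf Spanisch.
Usando x(t) = -4·t^3 - 4·t^2 + t - 1 y sustituyendo t = 3, encontramos x = -142.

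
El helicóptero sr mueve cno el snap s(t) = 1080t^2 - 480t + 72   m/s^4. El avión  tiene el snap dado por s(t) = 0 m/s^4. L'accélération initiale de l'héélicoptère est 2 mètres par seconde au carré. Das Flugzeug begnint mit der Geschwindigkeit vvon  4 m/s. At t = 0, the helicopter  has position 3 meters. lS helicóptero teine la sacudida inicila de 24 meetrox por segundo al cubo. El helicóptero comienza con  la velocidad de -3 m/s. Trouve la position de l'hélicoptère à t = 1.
En partant du snap s(t) = 1080·t^2 - 480·t + 72, nous prenons 4 intégrales. La primitive du snap est le jerk. En utilisant j(0) = 24, nous obtenons j(t) = 360·t^3 - 240·t^2 + 72·t + 24. La primitive du jerk est l'accélération. En utilisant a(0) = 2, nous obtenons a(t) = 90·t^4 - 80·t^3 + 36·t^2 + 24·t + 2. La primitive de l'accélération est la vitesse. En utilisant v(0) = -3, nous obtenons v(t) = 18·t^5 - 20·t^4 + 12·t^3 + 12·t^2 + 2·t - 3. L'intégrale de la vitesse est la position. En utilisant x(0) = 3, nous obtenons x(t) = 3·t^6 - 4·t^5 + 3·t^4 + 4·t^3 + t^2 - 3·t + 3. Nous avons la position x(t) = 3·t^6 - 4·t^5 + 3·t^4 + 4·t^3 + t^2 - 3·t + 3. En substituant t = 1: x(1) = 7.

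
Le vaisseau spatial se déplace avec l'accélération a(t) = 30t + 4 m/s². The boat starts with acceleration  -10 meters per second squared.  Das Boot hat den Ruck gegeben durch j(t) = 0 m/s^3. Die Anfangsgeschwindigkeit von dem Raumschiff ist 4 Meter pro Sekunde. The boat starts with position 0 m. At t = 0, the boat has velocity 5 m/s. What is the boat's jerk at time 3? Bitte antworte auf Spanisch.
Tenemos la sacudida j(t) = 0. Sustituyendo t = 3: j(3) = 0.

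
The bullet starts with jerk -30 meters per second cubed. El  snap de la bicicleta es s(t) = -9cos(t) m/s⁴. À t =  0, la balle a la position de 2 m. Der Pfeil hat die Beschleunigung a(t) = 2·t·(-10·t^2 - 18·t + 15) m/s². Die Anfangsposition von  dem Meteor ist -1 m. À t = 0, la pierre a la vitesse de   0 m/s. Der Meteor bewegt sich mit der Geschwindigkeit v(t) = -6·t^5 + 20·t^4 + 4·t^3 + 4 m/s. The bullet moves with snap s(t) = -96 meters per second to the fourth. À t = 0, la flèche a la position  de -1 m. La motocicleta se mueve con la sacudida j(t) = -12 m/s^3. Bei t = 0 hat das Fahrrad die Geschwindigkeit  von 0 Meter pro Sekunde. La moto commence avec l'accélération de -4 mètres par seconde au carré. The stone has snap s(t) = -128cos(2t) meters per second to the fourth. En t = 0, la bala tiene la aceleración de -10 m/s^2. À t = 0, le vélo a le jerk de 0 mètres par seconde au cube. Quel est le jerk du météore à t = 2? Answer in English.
We must differentiate our velocity equation v(t) = -6·t^5 + 20·t^4 + 4·t^3 + 4 2 times. The derivative of velocity gives acceleration: a(t) = -30·t^4 + 80·t^3 + 12·t^2. The derivative of acceleration gives jerk: j(t) = -120·t^3 + 240·t^2 + 24·t. Using j(t) = -120·t^3 + 240·t^2 + 24·t and substituting t = 2, we find j = 48.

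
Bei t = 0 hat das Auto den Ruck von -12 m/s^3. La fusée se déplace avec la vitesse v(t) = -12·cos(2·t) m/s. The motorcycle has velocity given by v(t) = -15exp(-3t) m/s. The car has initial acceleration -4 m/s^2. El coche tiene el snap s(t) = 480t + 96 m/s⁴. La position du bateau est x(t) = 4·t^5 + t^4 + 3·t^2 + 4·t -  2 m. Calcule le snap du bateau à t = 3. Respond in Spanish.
Para resolver esto, necesitamos tomar 4 derivadas de nuestra ecuación de la posición x(t) = 4·t^5 + t^4 + 3·t^2 + 4·t - 2. La derivada de la posición da la velocidad: v(t) = 20·t^4 + 4·t^3 + 6·t + 4. Tomando d/dt de v(t), encontramos a(t) = 80·t^3 + 12·t^2 + 6. Tomando d/dt de a(t), encontramos j(t) = 240·t^2 + 24·t. La derivada de la sacudida da el snap: s(t) = 480·t + 24. Tenemos el snap s(t) = 480·t + 24. Sustituyendo t = 3: s(3) = 1464.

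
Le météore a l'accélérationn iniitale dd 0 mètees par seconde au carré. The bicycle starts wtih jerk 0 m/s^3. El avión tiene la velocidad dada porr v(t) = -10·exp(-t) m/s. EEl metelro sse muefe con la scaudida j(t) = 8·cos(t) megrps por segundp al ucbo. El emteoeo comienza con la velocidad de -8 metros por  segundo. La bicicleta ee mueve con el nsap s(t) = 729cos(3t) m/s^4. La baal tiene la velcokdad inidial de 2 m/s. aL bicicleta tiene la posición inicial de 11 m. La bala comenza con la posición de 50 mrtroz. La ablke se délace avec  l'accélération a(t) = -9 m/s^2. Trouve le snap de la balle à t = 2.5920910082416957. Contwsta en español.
Partiendo de la aceleración a(t) = -9, tomamos 2 derivadas. Tomando d/dt de a(t), encontramos j(t) = 0. Derivando la sacudida, obtenemos el snap: s(t) = 0. Tenemos el snap s(t) = 0. Sustituyendo t = 2.5920910082416957: s(2.5920910082416957) = 0.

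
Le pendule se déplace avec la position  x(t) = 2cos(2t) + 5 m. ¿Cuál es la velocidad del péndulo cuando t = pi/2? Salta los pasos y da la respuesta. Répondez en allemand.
Die Antwort ist 0.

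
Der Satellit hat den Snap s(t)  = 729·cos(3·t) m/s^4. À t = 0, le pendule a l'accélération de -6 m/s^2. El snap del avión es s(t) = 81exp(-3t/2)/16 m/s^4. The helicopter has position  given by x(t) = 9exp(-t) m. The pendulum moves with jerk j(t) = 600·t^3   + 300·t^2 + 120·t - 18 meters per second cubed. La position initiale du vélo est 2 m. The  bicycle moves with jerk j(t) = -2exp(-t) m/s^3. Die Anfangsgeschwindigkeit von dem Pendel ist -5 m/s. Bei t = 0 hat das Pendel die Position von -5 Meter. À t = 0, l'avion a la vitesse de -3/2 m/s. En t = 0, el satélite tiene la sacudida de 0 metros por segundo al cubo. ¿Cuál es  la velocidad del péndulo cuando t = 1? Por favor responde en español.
Necesitamos integrar nuestra ecuación de la sacudida j(t) = 600·t^3 + 300·t^2 + 120·t - 18 2 veces. La integral de la sacudida, con a(0) = -6, da la aceleración: a(t) = 150·t^4 + 100·t^3 + 60·t^2 - 18·t - 6. La integral de la aceleración, con v(0) = -5, da la velocidad: v(t) = 30·t^5 + 25·t^4 + 20·t^3 - 9·t^2 - 6·t - 5. Tenemos la velocidad v(t) = 30·t^5 + 25·t^4 + 20·t^3 - 9·t^2 - 6·t - 5. Sustituyendo t = 1: v(1) = 55.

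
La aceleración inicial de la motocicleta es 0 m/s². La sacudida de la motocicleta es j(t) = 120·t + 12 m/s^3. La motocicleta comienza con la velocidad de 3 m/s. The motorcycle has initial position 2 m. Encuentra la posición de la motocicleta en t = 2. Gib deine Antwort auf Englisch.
Starting from jerk j(t) = 120·t + 12, we take 3 integrals. Integrating jerk and using the initial condition a(0) = 0, we get a(t) = 12·t·(5·t + 1). The integral of acceleration, with v(0) = 3, gives velocity: v(t) = 20·t^3 + 6·t^2 + 3. The integral of velocity is position. Using x(0) = 2, we get x(t) = 5·t^4 + 2·t^3 + 3·t + 2. Using x(t) = 5·t^4 + 2·t^3 + 3·t + 2 and substituting t = 2, we find x = 104.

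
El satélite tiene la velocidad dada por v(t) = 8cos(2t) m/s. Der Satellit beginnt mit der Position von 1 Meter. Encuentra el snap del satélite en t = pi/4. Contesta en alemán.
Um dies zu lösen, müssen wir 3 Ableitungen unserer Gleichung für die Geschwindigkeit v(t) = 8·cos(2·t) nehmen. Mit d/dt von v(t) finden wir a(t) = -16·sin(2·t). Die Ableitung von der Beschleunigung ergibt den Ruck: j(t) = -32·cos(2·t). Mit d/dt von j(t) finden wir s(t) = 64·sin(2·t). Wir haben den Snap s(t) = 64·sin(2·t). Durch Einsetzen von t = pi/4: s(pi/4) = 64.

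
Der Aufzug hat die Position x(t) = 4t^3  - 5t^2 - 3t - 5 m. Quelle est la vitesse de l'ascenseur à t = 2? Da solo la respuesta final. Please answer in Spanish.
La velocidad en t = 2 es v = 25.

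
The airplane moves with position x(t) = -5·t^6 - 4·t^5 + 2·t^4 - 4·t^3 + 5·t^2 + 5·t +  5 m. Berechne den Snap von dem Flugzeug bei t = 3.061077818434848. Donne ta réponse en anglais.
Starting from position x(t) = -5·t^6 - 4·t^5 + 2·t^4 - 4·t^3 + 5·t^2 + 5·t + 5, we take 4 derivatives. Taking d/dt of x(t), we find v(t) = -30·t^5 - 20·t^4 + 8·t^3 - 12·t^2 + 10·t + 5. Differentiating velocity, we get acceleration: a(t) = -150·t^4 - 80·t^3 + 24·t^2 - 24·t + 10. Taking d/dt of a(t), we find j(t) = -600·t^3 - 240·t^2 + 48·t - 24. The derivative of jerk gives snap: s(t) = -1800·t^2 - 480·t + 48. Using s(t) = -1800·t^2 - 480·t + 48 and substituting t = 3.061077818434848, we find s = -18287.6726917737.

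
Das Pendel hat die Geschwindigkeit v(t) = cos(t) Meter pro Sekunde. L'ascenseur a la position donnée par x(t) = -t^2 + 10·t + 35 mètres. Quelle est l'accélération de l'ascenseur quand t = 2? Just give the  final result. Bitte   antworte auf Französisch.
a(2) = -2.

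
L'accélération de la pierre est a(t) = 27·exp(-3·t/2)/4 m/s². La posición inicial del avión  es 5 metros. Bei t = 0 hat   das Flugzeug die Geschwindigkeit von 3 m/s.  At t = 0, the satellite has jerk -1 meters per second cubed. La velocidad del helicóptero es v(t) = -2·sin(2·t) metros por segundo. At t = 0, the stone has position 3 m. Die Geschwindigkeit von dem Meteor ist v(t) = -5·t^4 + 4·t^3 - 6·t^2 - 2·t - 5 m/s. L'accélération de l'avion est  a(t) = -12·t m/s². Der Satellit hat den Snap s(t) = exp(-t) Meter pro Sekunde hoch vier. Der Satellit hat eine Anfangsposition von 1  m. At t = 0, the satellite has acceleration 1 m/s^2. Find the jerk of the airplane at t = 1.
To solve this, we need to take 1 derivative of our acceleration equation a(t) = -12·t. Differentiating acceleration, we get jerk: j(t) = -12. From the given jerk equation j(t) = -12, we substitute t = 1 to get j = -12.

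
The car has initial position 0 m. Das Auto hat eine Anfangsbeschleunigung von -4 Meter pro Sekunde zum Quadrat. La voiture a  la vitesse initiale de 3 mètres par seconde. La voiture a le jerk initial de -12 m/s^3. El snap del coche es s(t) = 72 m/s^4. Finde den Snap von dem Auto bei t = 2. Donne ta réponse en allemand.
Wir haben den Snap s(t) = 72. Durch Einsetzen von t = 2: s(2) = 72.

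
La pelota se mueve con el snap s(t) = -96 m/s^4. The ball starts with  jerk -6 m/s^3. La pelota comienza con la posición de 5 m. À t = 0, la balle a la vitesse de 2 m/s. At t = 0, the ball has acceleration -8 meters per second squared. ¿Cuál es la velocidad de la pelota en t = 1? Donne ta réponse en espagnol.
Para resolver esto, necesitamos tomar 3 integrales de nuestra ecuación del snap s(t) = -96. La antiderivada del snap, con j(0) = -6, da la sacudida: j(t) = -96·t - 6. Tomando ∫j(t)dt y aplicando a(0) = -8, encontramos a(t) = -48·t^2 - 6·t - 8. Tomando ∫a(t)dt y aplicando v(0) = 2, encontramos v(t) = -16·t^3 - 3·t^2 - 8·t + 2. Tenemos la velocidad v(t) = -16·t^3 - 3·t^2 - 8·t + 2. Sustituyendo t = 1: v(1) = -25.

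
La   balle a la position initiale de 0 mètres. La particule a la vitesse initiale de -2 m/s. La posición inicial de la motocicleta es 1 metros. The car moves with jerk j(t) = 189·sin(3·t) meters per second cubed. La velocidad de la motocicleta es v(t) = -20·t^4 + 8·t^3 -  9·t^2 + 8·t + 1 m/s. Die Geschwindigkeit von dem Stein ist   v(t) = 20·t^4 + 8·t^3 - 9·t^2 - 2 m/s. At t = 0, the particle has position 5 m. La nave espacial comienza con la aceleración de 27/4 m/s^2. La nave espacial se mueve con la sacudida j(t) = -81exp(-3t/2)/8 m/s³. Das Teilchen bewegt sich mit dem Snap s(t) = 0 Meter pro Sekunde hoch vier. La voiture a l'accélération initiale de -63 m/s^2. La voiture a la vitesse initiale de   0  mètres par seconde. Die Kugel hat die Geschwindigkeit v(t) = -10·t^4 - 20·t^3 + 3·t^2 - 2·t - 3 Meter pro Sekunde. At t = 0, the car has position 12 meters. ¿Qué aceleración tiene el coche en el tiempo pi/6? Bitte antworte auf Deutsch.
Um dies zu lösen, müssen wir 1 Integral unserer Gleichung für den Ruck j(t) = 189·sin(3·t) finden. Durch Integration von dem Ruck und Verwendung der Anfangsbedingung a(0) = -63, erhalten wir a(t) = -63·cos(3·t). Wir haben die Beschleunigung a(t) = -63·cos(3·t). Durch Einsetzen von t = pi/6: a(pi/6) = 0.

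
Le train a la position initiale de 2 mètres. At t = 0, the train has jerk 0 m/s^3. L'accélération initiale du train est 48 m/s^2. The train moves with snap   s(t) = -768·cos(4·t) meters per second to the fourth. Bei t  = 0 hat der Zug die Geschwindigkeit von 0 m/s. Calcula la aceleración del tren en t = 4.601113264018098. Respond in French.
En partant du snap s(t) = -768·cos(4·t), nous prenons 2 primitives. La primitive du snap, avec j(0) = 0, donne le jerk: j(t) = -192·sin(4·t). La primitive du jerk, avec a(0) = 48, donne l'accélération: a(t) = 48·cos(4·t). En utilisant a(t) = 48·cos(4·t) et en substituant t = 4.601113264018098, nous trouvons a = 43.3231863057697.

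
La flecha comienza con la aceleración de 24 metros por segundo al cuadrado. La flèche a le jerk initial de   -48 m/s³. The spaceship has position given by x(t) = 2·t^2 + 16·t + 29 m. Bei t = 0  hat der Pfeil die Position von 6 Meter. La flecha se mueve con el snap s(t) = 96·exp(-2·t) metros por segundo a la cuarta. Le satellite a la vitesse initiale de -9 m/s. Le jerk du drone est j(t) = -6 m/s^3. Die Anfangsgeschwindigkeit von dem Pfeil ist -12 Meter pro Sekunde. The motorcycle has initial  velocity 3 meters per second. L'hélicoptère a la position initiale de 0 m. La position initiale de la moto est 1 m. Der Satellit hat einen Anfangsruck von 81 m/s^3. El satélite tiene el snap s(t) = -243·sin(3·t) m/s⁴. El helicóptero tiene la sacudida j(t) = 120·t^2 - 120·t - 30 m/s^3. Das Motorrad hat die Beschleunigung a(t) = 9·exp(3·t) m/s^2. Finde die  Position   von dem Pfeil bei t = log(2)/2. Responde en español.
Necesitamos integrar nuestra ecuación del snap s(t) = 96·exp(-2·t) 4 veces. La antiderivada del snap es la sacudida. Usando j(0) = -48, obtenemos j(t) = -48·exp(-2·t). La antiderivada de la sacudida es la aceleración. Usando a(0) = 24, obtenemos a(t) = 24·exp(-2·t). Integrando la aceleración y usando la condición inicial v(0) = -12, obtenemos v(t) = -12·exp(-2·t). La integral de la velocidad, con x(0) = 6, da la posición: x(t) = 6·exp(-2·t). Tenemos la posición x(t) = 6·exp(-2·t). Sustituyendo t = log(2)/2: x(log(2)/2) = 3.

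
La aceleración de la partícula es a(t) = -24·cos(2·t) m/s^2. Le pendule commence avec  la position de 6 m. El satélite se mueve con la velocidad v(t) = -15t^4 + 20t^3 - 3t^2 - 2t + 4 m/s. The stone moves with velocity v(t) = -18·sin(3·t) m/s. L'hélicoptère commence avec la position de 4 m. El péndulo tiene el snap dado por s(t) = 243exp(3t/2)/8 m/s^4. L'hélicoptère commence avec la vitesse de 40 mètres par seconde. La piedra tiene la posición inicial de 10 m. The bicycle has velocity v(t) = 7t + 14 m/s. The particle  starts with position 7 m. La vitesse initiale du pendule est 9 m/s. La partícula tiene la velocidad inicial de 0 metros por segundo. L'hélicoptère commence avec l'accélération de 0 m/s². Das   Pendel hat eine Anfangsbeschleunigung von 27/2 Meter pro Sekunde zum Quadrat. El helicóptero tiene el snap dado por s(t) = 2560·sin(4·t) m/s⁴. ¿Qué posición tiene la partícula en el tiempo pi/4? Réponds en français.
Nous devons intégrer notre équation de l'accélération a(t) = -24·cos(2·t) 2 fois. En prenant ∫a(t)dt et en appliquant v(0) = 0, nous trouvons v(t) = -12·sin(2·t). En intégrant la vitesse et en utilisant la condition initiale x(0) = 7, nous obtenons x(t) = 6·cos(2·t) + 1. En utilisant x(t) = 6·cos(2·t) + 1 et en substituant t = pi/4, nous trouvons x = 1.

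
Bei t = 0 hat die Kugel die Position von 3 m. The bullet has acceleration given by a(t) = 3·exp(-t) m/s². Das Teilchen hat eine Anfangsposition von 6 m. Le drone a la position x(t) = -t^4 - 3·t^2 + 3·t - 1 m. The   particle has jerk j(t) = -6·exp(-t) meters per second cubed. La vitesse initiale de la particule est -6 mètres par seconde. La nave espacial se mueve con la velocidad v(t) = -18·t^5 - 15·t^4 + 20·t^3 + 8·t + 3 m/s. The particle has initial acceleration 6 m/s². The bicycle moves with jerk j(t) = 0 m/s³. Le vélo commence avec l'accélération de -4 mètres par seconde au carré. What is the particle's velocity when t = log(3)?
To find the answer, we compute 2 antiderivatives of j(t) = -6·exp(-t). The integral of jerk, with a(0) = 6, gives acceleration: a(t) = 6·exp(-t). Finding the antiderivative of a(t) and using v(0) = -6: v(t) = -6·exp(-t). From the given velocity equation v(t) = -6·exp(-t), we substitute t = log(3) to get v = -2.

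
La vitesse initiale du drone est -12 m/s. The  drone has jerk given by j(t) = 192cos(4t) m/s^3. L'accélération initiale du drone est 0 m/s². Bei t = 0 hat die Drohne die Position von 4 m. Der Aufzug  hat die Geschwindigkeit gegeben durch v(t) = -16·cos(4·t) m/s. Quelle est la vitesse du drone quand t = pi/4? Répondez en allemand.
Wir müssen unsere Gleichung für den Ruck j(t) = 192·cos(4·t) 2-mal integrieren. Das Integral von dem Ruck ist die Beschleunigung. Mit a(0) = 0 erhalten wir a(t) = 48·sin(4·t). Die Stammfunktion von der Beschleunigung ist die Geschwindigkeit. Mit v(0) = -12 erhalten wir v(t) = -12·cos(4·t). Mit v(t) = -12·cos(4·t) und Einsetzen von t = pi/4, finden wir v = 12.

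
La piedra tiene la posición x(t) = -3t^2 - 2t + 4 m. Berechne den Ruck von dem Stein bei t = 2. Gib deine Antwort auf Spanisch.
Partiendo de la posición x(t) = -3·t^2 - 2·t + 4, tomamos 3 derivadas. Tomando d/dt de x(t), encontramos v(t) = -6·t - 2. La derivada de la velocidad da la aceleración: a(t) = -6. Tomando d/dt de a(t), encontramos j(t) = 0. De la ecuación de la sacudida j(t) = 0, sustituimos t = 2 para obtener j = 0.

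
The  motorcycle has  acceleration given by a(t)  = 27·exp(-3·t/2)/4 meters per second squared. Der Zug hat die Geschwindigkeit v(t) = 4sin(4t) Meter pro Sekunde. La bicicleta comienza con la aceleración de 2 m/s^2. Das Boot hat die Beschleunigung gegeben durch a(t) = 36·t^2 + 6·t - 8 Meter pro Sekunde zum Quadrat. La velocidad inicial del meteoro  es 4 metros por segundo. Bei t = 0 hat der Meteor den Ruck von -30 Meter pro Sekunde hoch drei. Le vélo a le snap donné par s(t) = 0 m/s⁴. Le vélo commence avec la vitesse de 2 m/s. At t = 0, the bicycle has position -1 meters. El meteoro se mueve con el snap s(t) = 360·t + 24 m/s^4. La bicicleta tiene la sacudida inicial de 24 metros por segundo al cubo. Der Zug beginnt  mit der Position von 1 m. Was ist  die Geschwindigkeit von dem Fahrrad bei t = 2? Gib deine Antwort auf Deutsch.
Wir müssen die Stammfunktion unserer Gleichung für den Snap s(t) = 0 3-mal finden. Die Stammfunktion von dem Snap, mit j(0) = 24, ergibt den Ruck: j(t) = 24. Das Integral von dem Ruck ist die Beschleunigung. Mit a(0) = 2 erhalten wir a(t) = 24·t + 2. Das Integral von der Beschleunigung ist die Geschwindigkeit. Mit v(0) = 2 erhalten wir v(t) = 12·t^2 + 2·t + 2. Mit v(t) = 12·t^2 + 2·t + 2 und Einsetzen von t = 2, finden wir v = 54.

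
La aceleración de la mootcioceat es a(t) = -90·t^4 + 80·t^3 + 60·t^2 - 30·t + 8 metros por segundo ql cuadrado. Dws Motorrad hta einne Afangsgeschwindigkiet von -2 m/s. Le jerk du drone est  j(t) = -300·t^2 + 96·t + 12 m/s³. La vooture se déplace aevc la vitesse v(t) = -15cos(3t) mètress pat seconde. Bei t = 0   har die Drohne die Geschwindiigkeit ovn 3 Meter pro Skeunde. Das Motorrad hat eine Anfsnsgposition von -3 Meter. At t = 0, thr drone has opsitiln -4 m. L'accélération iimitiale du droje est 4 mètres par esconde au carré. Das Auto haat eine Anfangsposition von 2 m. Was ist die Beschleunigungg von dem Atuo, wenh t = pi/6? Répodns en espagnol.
Debemos derivar nuestra ecuación de la velocidad v(t) = -15·cos(3·t) 1 vez. Derivando la velocidad, obtenemos la aceleración: a(t) = 45·sin(3·t). Tenemos la aceleración a(t) = 45·sin(3·t). Sustituyendo t = pi/6: a(pi/6) = 45.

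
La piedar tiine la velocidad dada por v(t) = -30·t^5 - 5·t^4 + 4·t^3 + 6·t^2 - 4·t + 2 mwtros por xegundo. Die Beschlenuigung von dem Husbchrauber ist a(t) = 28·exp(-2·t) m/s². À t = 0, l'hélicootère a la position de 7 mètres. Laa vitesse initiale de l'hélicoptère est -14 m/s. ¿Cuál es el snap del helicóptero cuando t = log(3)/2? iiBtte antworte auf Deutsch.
Wir müssen unsere Gleichung für die Beschleunigung a(t) = 28·exp(-2·t) 2-mal ableiten. Durch Ableiten von der Beschleunigung erhalten wir den Ruck: j(t) = -56·exp(-2·t). Die Ableitung von dem Ruck ergibt den Snap: s(t) = 112·exp(-2·t). Wir haben den Snap s(t) = 112·exp(-2·t). Durch Einsetzen von t = log(3)/2: s(log(3)/2) = 112/3.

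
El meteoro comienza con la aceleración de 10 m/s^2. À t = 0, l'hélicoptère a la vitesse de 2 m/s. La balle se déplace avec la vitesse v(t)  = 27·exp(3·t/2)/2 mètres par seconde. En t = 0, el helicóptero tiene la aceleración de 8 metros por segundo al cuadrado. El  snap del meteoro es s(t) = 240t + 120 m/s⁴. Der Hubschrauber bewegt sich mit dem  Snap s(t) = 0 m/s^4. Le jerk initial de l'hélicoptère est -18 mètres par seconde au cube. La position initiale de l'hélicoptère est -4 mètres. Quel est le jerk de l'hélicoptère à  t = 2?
Nous devons trouver la primitive de notre équation du snap s(t) = 0 1 fois. La primitive du snap est le jerk. En utilisant j(0) = -18, nous obtenons j(t) = -18. En utilisant j(t) = -18 et en substituant t = 2, nous trouvons j = -18.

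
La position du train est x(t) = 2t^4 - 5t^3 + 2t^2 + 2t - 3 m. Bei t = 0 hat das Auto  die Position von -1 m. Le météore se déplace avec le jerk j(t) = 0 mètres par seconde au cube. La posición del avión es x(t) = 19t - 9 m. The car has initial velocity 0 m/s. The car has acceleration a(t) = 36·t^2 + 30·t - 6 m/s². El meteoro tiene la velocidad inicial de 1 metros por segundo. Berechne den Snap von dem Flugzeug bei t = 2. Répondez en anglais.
We must differentiate our position equation x(t) = 19·t - 9 4 times. Differentiating position, we get velocity: v(t) = 19. Taking d/dt of v(t), we find a(t) = 0. Taking d/dt of a(t), we find j(t) = 0. The derivative of jerk gives snap: s(t) = 0. We have snap s(t) = 0. Substituting t = 2: s(2) = 0.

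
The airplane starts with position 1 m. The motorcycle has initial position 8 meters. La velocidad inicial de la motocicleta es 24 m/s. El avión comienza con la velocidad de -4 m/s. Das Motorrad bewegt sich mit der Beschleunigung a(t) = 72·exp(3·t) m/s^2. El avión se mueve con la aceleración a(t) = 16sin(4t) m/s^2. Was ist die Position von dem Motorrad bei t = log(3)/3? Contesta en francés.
En partant de l'accélération a(t) = 72·exp(3·t), nous prenons 2 primitives. L'intégrale de l'accélération est la vitesse. En utilisant v(0) = 24, nous obtenons v(t) = 24·exp(3·t). La primitive de la vitesse, avec x(0) = 8, donne la position: x(t) = 8·exp(3·t). De l'équation de la position x(t) = 8·exp(3·t), nous substituons t = log(3)/3 pour obtenir x = 24.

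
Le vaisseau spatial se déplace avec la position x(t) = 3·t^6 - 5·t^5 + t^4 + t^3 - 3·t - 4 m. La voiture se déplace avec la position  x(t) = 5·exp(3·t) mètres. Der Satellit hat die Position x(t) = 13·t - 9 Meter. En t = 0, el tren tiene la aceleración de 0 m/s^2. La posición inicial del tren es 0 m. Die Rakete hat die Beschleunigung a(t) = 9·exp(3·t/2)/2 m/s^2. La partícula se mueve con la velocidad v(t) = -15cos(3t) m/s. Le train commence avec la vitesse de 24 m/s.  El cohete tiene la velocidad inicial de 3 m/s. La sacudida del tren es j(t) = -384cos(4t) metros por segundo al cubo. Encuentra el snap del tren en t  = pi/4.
Debemos derivar nuestra ecuación de la sacudida j(t) = -384·cos(4·t) 1 vez. Tomando d/dt de j(t), encontramos s(t) = 1536·sin(4·t). De la ecuación del snap s(t) = 1536·sin(4·t), sustituimos t = pi/4 para obtener s = 0.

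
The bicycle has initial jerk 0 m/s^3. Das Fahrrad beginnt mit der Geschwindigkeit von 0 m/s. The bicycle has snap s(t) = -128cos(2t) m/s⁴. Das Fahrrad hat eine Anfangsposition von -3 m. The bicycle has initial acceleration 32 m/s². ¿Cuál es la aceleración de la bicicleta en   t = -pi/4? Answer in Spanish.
Necesitamos integrar nuestra ecuación del snap s(t) = -128·cos(2·t) 2 veces. La antiderivada del snap, con j(0) = 0, da la sacudida: j(t) = -64·sin(2·t). La integral de la sacudida es la aceleración. Usando a(0) = 32, obtenemos a(t) = 32·cos(2·t). Usando a(t) = 32·cos(2·t) y sustituyendo t = -pi/4, encontramos a = 0.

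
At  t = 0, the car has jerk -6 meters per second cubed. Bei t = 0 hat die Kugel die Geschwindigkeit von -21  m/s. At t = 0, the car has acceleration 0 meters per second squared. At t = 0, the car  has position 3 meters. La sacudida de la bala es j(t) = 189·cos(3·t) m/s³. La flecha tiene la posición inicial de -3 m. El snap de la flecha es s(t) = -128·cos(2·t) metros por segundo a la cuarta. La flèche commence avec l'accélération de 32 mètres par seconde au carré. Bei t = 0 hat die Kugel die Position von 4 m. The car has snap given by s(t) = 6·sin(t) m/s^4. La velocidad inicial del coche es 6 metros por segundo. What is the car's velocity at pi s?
To find the answer, we compute 3 integrals of s(t) = 6·sin(t). Integrating snap and using the initial condition j(0) = -6, we get j(t) = -6·cos(t). Taking ∫j(t)dt and applying a(0) = 0, we find a(t) = -6·sin(t). The integral of acceleration, with v(0) = 6, gives velocity: v(t) = 6·cos(t). Using v(t) = 6·cos(t) and substituting t = pi, we find v = -6.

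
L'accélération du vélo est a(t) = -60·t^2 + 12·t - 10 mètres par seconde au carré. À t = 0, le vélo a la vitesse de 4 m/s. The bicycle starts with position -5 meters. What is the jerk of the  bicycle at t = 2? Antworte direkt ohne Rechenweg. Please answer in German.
j(2) = -228.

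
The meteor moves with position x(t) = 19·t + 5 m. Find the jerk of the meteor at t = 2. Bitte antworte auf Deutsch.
Wir müssen unsere Gleichung für die Position x(t) = 19·t + 5 3-mal ableiten. Die Ableitung von der Position ergibt die Geschwindigkeit: v(t) = 19. Durch Ableiten von der Geschwindigkeit erhalten wir die Beschleunigung: a(t) = 0. Die Ableitung von der Beschleunigung ergibt den Ruck: j(t) = 0. Aus der Gleichung für den Ruck j(t) = 0, setzen wir t = 2 ein und erhalten j = 0.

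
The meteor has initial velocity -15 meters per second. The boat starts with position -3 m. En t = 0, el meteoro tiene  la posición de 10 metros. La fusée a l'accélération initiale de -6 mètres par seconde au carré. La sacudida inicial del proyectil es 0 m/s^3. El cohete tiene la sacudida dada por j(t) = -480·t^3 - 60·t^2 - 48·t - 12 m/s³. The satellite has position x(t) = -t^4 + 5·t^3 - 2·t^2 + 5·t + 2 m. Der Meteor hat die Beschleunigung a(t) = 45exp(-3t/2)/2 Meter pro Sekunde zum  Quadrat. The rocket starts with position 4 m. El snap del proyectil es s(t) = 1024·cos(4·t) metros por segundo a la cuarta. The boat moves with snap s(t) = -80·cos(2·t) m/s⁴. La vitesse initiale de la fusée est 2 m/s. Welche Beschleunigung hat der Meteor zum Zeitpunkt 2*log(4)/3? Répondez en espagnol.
Usando a(t) = 45·exp(-3·t/2)/2 y sustituyendo t = 2*log(4)/3, encontramos a = 45/8.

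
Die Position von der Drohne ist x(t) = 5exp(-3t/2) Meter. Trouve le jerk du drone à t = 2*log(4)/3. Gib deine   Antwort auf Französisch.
Pour résoudre ceci, nous devons prendre 3 dérivées de notre équation de la position x(t) = 5·exp(-3·t/2). En dérivant la position, nous obtenons la vitesse: v(t) = -15·exp(-3·t/2)/2. La dérivée de la vitesse donne l'accélération: a(t) = 45·exp(-3·t/2)/4. En dérivant l'accélération, nous obtenons le jerk: j(t) = -135·exp(-3·t/2)/8. Nous avons le jerk j(t) = -135·exp(-3·t/2)/8. En substituant t = 2*log(4)/3: j(2*log(4)/3) = -135/32.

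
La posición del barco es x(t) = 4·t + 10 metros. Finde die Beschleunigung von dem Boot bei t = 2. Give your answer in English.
To solve this, we need to take 2 derivatives of our position equation x(t) = 4·t + 10. The derivative of position gives velocity: v(t) = 4. Differentiating velocity, we get acceleration: a(t) = 0. Using a(t) = 0 and substituting t = 2, we find a = 0.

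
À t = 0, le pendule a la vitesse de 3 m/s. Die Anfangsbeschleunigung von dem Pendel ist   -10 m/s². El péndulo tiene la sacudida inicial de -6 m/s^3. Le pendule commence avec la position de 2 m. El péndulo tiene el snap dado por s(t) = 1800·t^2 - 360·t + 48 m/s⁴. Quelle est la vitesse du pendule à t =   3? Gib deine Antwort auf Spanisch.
Necesitamos integrar nuestra ecuación del snap s(t) = 1800·t^2 - 360·t + 48 3 veces. La integral del snap es la sacudida. Usando j(0) = -6, obtenemos j(t) = 600·t^3 - 180·t^2 + 48·t - 6. La integral de la sacudida es la aceleración. Usando a(0) = -10, obtenemos a(t) = 150·t^4 - 60·t^3 + 24·t^2 - 6·t - 10. Integrando la aceleración y usando la condición inicial v(0) = 3, obtenemos v(t) = 30·t^5 - 15·t^4 + 8·t^3 - 3·t^2 - 10·t + 3. Tenemos la velocidad v(t) = 30·t^5 - 15·t^4 + 8·t^3 - 3·t^2 - 10·t + 3. Sustituyendo t = 3: v(3) = 6237.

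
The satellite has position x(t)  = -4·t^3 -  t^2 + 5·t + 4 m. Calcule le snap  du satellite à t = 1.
En partant de la position x(t) = -4·t^3 - t^2 + 5·t + 4, nous prenons 4 dérivées. En prenant d/dt de x(t), nous trouvons v(t) = -12·t^2 - 2·t + 5. En dérivant la vitesse, nous obtenons l'accélération: a(t) = -24·t - 2. En prenant d/dt de a(t), nous trouvons j(t) = -24. En prenant d/dt de j(t), nous trouvons s(t) = 0. Nous avons le snap s(t) = 0. En substituant t = 1: s(1) = 0.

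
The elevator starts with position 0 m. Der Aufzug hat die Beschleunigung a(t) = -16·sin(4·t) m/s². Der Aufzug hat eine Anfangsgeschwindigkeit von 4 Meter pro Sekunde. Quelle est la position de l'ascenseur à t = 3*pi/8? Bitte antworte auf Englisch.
We need to integrate our acceleration equation a(t) = -16·sin(4·t) 2 times. Finding the integral of a(t) and using v(0) = 4: v(t) = 4·cos(4·t). Finding the antiderivative of v(t) and using x(0) = 0: x(t) = sin(4·t). From the given position equation x(t) = sin(4·t), we substitute t = 3*pi/8 to get x = -1.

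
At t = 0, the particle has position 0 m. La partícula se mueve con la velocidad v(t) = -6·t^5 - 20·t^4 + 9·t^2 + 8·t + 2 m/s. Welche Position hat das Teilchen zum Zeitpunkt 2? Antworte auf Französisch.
Nous devons intégrer notre équation de la vitesse v(t) = -6·t^5 - 20·t^4 + 9·t^2 + 8·t + 2 1 fois. En intégrant la vitesse et en utilisant la condition initiale x(0) = 0, nous obtenons x(t) = -t^6 - 4·t^5 + 3·t^3 + 4·t^2 + 2·t. Nous avons la position x(t) = -t^6 - 4·t^5 + 3·t^3 + 4·t^2 + 2·t. En substituant t = 2: x(2) = -148.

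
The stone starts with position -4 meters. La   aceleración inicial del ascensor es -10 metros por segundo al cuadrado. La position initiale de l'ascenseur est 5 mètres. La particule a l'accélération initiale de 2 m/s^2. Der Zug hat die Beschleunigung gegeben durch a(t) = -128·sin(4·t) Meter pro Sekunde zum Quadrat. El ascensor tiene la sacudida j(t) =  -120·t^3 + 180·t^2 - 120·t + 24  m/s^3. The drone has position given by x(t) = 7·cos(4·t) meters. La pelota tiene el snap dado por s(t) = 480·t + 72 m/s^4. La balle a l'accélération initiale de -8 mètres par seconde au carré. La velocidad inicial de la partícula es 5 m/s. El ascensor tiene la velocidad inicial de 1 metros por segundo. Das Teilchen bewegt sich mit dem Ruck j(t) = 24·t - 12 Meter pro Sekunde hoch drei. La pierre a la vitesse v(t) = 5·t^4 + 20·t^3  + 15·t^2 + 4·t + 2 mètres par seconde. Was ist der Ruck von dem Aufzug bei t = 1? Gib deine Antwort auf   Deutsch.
Aus der Gleichung für den Ruck j(t) = -120·t^3 + 180·t^2 - 120·t + 24, setzen wir t = 1 ein und erhalten j = -36.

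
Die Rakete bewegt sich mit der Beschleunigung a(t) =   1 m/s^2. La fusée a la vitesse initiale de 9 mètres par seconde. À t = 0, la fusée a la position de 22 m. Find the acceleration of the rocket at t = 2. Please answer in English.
Using a(t) = 1 and substituting t = 2, we find a = 1.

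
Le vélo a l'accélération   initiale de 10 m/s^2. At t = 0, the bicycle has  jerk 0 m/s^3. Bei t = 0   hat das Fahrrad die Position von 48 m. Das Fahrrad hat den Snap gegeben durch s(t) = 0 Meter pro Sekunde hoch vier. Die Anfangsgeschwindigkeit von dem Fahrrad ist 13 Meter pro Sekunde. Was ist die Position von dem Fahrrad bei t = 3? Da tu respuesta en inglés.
To solve this, we need to take 4 antiderivatives of our snap equation s(t) = 0. Taking ∫s(t)dt and applying j(0) = 0, we find j(t) = 0. Finding the integral of j(t) and using a(0) = 10: a(t) = 10. Finding the antiderivative of a(t) and using v(0) = 13: v(t) = 10·t + 13. Integrating velocity and using the initial condition x(0) = 48, we get x(t) = 5·t^2 + 13·t + 48. Using x(t) = 5·t^2 + 13·t + 48 and substituting t = 3, we find x = 132.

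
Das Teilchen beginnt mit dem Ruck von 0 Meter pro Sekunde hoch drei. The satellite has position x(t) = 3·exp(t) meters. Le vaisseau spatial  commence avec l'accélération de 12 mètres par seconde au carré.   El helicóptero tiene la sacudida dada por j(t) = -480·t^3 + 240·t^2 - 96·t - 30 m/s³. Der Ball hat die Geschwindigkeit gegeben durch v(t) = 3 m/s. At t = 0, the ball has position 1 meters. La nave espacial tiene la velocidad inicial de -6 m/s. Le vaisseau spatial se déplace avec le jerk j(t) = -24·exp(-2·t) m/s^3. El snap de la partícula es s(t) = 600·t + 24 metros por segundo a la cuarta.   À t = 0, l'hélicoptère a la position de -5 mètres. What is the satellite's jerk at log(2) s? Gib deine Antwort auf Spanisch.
Debemos derivar nuestra ecuación de la posición x(t) = 3·exp(t) 3 veces. Tomando d/dt de x(t), encontramos v(t) = 3·exp(t). Tomando d/dt de v(t), encontramos a(t) = 3·exp(t). Derivando la aceleración, obtenemos la sacudida: j(t) = 3·exp(t). Tenemos la sacudida j(t) = 3·exp(t). Sustituyendo t = log(2): j(log(2)) = 6.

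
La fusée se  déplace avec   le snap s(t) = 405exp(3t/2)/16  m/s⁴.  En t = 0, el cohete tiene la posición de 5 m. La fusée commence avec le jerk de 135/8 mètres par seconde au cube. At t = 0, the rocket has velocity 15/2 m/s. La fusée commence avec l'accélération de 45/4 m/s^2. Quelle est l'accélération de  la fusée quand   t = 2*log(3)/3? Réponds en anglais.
To solve this, we need to take 2 antiderivatives of our snap equation s(t) = 405·exp(3·t/2)/16. The antiderivative of snap is jerk. Using j(0) = 135/8, we get j(t) = 135·exp(3·t/2)/8. Integrating jerk and using the initial condition a(0) = 45/4, we get a(t) = 45·exp(3·t/2)/4. From the given acceleration equation a(t) = 45·exp(3·t/2)/4, we substitute t = 2*log(3)/3 to get a = 135/4.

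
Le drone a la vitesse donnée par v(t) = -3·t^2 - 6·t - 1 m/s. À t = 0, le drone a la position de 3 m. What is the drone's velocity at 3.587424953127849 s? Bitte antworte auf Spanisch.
Tenemos la velocidad v(t) = -3·t^2 - 6·t - 1. Sustituyendo t = 3.587424953127849: v(3.587424953127849) = -61.1334031017401.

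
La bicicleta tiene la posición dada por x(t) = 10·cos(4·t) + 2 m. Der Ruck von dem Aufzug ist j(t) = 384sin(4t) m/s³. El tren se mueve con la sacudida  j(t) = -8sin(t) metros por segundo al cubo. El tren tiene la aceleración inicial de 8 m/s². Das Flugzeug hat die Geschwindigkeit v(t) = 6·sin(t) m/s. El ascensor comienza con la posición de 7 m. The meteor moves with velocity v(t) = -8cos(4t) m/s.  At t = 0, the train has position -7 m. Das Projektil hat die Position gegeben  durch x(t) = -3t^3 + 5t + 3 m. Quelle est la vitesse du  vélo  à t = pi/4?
En partant de la position x(t) = 10·cos(4·t) + 2, nous prenons 1 dérivée. En prenant d/dt de x(t), nous trouvons v(t) = -40·sin(4·t). En utilisant v(t) = -40·sin(4·t) et en substituant t = pi/4, nous trouvons v = 0.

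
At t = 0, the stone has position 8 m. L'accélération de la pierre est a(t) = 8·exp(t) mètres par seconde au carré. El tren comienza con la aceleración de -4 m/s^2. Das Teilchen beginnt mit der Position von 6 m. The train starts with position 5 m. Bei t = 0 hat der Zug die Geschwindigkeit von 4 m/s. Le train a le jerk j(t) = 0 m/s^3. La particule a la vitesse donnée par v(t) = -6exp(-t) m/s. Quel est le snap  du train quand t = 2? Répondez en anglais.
We must differentiate our jerk equation j(t) = 0 1 time. Taking d/dt of j(t), we find s(t) = 0. We have snap s(t) = 0. Substituting t = 2: s(2) = 0.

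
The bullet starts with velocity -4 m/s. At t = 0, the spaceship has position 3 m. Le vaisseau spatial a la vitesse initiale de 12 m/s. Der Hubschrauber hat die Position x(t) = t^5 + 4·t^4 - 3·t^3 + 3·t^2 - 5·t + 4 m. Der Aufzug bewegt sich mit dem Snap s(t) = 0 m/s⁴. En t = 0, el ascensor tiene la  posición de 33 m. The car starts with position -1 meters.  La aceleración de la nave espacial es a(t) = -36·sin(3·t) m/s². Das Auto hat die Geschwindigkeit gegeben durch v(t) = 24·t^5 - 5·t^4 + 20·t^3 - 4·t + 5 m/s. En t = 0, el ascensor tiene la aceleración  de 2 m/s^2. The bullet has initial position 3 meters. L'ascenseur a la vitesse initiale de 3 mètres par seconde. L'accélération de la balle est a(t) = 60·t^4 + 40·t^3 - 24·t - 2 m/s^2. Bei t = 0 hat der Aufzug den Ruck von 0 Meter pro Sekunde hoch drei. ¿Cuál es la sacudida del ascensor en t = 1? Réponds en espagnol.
Necesitamos integrar nuestra ecuación del snap s(t) = 0 1 vez. Integrando el snap y usando la condición inicial j(0) = 0, obtenemos j(t) = 0. De la ecuación de la sacudida j(t) = 0, sustituimos t = 1 para obtener j = 0.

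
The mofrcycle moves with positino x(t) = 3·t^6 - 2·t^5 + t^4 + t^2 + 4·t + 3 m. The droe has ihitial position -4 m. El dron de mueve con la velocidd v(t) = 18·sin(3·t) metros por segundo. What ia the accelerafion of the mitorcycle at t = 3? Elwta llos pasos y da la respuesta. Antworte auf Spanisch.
a(3) = 6320.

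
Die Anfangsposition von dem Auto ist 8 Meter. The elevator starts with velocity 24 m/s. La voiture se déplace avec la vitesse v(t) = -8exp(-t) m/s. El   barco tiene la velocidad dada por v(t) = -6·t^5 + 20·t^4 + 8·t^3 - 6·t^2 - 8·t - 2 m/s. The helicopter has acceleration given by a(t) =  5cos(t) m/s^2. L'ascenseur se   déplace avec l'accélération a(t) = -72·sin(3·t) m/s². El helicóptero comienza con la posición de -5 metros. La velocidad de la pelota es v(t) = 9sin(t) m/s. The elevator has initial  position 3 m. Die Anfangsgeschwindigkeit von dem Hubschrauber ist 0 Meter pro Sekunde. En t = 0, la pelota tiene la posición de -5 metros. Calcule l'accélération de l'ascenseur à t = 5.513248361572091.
En utilisant a(t) = -72·sin(3·t) et en substituant t = 5.513248361572091, nous trouvons a = 53.2175546880479.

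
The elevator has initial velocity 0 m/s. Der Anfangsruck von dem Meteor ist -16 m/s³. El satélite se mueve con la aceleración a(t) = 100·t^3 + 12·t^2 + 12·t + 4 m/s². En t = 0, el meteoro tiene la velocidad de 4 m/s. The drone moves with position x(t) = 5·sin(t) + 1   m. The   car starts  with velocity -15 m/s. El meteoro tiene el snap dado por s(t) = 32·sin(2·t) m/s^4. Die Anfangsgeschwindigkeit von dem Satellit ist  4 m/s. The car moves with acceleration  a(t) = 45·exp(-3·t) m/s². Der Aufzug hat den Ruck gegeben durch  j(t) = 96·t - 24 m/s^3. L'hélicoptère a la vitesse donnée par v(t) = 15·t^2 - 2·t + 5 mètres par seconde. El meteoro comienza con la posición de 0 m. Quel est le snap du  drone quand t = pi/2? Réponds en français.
Nous devons dériver notre équation de la position x(t) = 5·sin(t) + 1 4 fois. La dérivée de la position donne la vitesse: v(t) = 5·cos(t). La dérivée de la vitesse donne l'accélération: a(t) = -5·sin(t). En prenant d/dt de a(t), nous trouvons j(t) = -5·cos(t). En prenant d/dt de j(t), nous trouvons s(t) = 5·sin(t). Nous avons le snap s(t) = 5·sin(t). En substituant t = pi/2: s(pi/2) = 5.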